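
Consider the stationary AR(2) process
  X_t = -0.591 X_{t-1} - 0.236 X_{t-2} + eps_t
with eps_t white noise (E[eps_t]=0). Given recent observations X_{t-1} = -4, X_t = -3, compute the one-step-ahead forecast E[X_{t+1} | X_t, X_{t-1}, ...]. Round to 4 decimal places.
E[X_{t+1} \mid \mathcal F_t] = 2.7170

For an AR(p) model X_t = c + sum_i phi_i X_{t-i} + eps_t, the
one-step-ahead conditional mean is
  E[X_{t+1} | X_t, ...] = c + sum_i phi_i X_{t+1-i}.
Substitute known values:
  E[X_{t+1} | ...] = (-0.591) * (-3) + (-0.236) * (-4)
                   = 2.7170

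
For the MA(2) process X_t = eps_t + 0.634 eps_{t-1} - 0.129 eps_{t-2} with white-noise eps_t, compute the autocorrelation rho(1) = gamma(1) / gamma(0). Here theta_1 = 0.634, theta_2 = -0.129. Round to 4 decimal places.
\rho(1) = 0.3893

For an MA(q) process with theta_0 = 1, the autocovariance is
  gamma(k) = sigma^2 * sum_{i=0..q-k} theta_i * theta_{i+k},
and rho(k) = gamma(k) / gamma(0). Sigma^2 cancels.
  numerator   = (1)*(0.634) + (0.634)*(-0.129) = 0.552214.
  denominator = (1)^2 + (0.634)^2 + (-0.129)^2 = 1.418597.
  rho(1) = 0.552214 / 1.418597 = 0.3893.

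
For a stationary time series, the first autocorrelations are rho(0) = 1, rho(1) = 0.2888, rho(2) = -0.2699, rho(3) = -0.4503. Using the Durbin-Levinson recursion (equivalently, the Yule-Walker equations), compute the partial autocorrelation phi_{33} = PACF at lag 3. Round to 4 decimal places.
\phi_{33} = -0.2960

The PACF at lag k is phi_{kk}, the last component of the solution
to the Yule-Walker system G_k phi = r_k where
  (G_k)_{ij} = rho(|i - j|), (r_k)_i = rho(i), i,j = 1..k.
Equivalently, Durbin-Levinson gives phi_{kk} iteratively:
  phi_{11} = rho(1)
  phi_{kk} = [rho(k) - sum_{j=1..k-1} phi_{k-1,j} rho(k-j)]
            / [1 - sum_{j=1..k-1} phi_{k-1,j} rho(j)],
  phi_{k,j} = phi_{k-1,j} - phi_{kk} phi_{k-1,k-j},  j = 1..k-1.
Step k = 1:
  phi_11 = rho(1) = 0.2888.
Step k = 2:
  phi_22 = [rho(2) - phi_11 rho(1)] / [1 - phi_11 rho(1)] = [-0.2699 - (0.2888)(0.2888)] / [1 - (0.2888)(0.2888)]
         = -0.35330544 / 0.91659456 = -0.385454.
  Update: phi_21 = phi_11 - phi_22 phi_11 = 0.2888 - (-0.385454)(0.2888) = 0.400119.
Step k = 3:
  phi_33 = [rho(3) - phi_21 rho(2) - phi_22 rho(1)] / [1 - phi_21 rho(1) - phi_22 rho(2)]
    numerator   = -0.4503 - (0.400119)(-0.2699) - (-0.385454)(0.2888) = -0.23098858
    denominator = 1 - (0.400119)(0.2888) - (-0.385454)(-0.2699) = 0.78041141
  phi_33 = -0.23098858 / 0.78041141 = -0.296.
Therefore phi_{33} = -0.2960.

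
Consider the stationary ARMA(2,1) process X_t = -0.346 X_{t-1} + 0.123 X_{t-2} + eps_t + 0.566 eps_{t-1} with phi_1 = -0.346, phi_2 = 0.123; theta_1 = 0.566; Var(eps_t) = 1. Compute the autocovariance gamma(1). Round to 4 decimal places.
\gamma(1) = 0.2308

Multiply the model equation by X_{t-k} and take expectations. With theta_0 = psi_0 = 1 and psi_j the MA(infinity) weights, this gives
  gamma(k) - sum_i phi_i gamma(k-i) = c_k,
  c_k = sigma^2 * sum_{j=k..q} theta_j psi_{j-k}   (c_k = 0 for k > q),
using gamma(-m) = gamma(m).
psi-weights needed (psi_j = theta_j + sum_i phi_i psi_{j-i}):
  psi_1 = theta_1 + phi_1 = 0.566 + (-0.346) = 0.22
Right-hand sides:
  c_0 = sigma^2 (1 + theta_1 psi_1) = 1 * (1 + (0.566)(0.22)) = 1 * 1.12452 = 1.12452
  c_1 = sigma^2 theta_1 = 1 * (0.566) = 0.566
  c_2 = 0
Equations for k = 0, 1, 2 (AR order 2, c_2 = 0):
  (E0) gamma(0) = phi_1 gamma(1) + phi_2 gamma(2) + c_0
  (E1) gamma(1) = phi_1 gamma(0) + phi_2 gamma(1) + c_1
  (E2) gamma(2) = phi_1 gamma(1) + phi_2 gamma(0)
From (E1): gamma(1) = A gamma(0) + B with
  A = phi_1 / (1 - phi_2) = -0.346 / 0.877 = -0.394527,   B = c_1 / (1 - phi_2) = 0.566 / 0.877 = 0.645382.
Insert (E2) into (E0): gamma(0) (1 - phi_2^2) = phi_1 (1 + phi_2) gamma(1) + c_0.
  phi_1 (1 + phi_2) = (-0.346)(1.123) = -0.388558,   1 - phi_2^2 = 0.984871.
Replace gamma(1) by A gamma(0) + B and collect gamma(0):
  gamma(0) [0.984871 - (-0.388558)(-0.394527)] = (-0.388558)(0.645382) + 1.12452
  gamma(0) * 0.831574 = 0.873752
  gamma(0) = 0.873752 / 0.831574 = 1.05072.
  gamma(1) = A gamma(0) + B = (-0.394527)(1.05072) + (0.645382) = 0.230845.
Therefore gamma(1) = 0.2308 (to 4 decimal places).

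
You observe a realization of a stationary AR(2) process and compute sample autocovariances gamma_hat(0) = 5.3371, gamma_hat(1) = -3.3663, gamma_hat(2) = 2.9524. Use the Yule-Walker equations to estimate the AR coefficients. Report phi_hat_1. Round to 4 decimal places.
\hat\phi_{1} = -0.4680

The Yule-Walker equations for an AR(p) process read, in matrix form,
  Gamma_p phi = r_p,   with   (Gamma_p)_{ij} = gamma(|i - j|),
                       (r_p)_i = gamma(i),   i,j = 1..p.
Substitute the sample gammas (Toeplitz matrix and right-hand side of size 2):
  Gamma_p = [[5.3371, -3.3663], [-3.3663, 5.3371]]
  r_p     = [-3.3663, 2.9524]
Written out:
  5.3371 phi_1 - 3.3663 phi_2 = -3.3663
  -3.3663 phi_1 + 5.3371 phi_2 = 2.9524
Solve by Cramer's rule:
  det = gamma(0)^2 - gamma(1)^2 = (5.3371)^2 - (-3.3663)^2 = 28.48463641 - 11.33197569 = 17.15266072
  phi_hat_1 = [gamma(1) gamma(0) - gamma(1) gamma(2)] / det = [(-3.3663)(5.3371) - (-3.3663)(2.9524)] / 17.15266072 = -8.02761561 / 17.15266072 = -0.468
  phi_hat_2 = [gamma(0) gamma(2) - gamma(1)^2] / det = [(5.3371)(2.9524) - (-3.3663)^2] / 17.15266072 = 4.42527835 / 17.15266072 = 0.258
So phi_hat = [-0.4680, 0.2580].
Therefore phi_hat_1 = -0.4680.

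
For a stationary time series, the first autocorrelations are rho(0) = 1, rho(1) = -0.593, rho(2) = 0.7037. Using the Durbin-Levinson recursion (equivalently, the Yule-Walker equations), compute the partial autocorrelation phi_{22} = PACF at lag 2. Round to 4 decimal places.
\phi_{22} = 0.5430

The PACF at lag k is phi_{kk}, the last component of the solution
to the Yule-Walker system G_k phi = r_k where
  (G_k)_{ij} = rho(|i - j|), (r_k)_i = rho(i), i,j = 1..k.
Equivalently, Durbin-Levinson gives phi_{kk} iteratively:
  phi_{11} = rho(1)
  phi_{kk} = [rho(k) - sum_{j=1..k-1} phi_{k-1,j} rho(k-j)]
            / [1 - sum_{j=1..k-1} phi_{k-1,j} rho(j)],
  phi_{k,j} = phi_{k-1,j} - phi_{kk} phi_{k-1,k-j},  j = 1..k-1.
Step k = 1:
  phi_11 = rho(1) = -0.593.
Step k = 2:
  phi_22 = [rho(2) - phi_11 rho(1)] / [1 - phi_11 rho(1)] = [0.7037 - (-0.593)(-0.593)] / [1 - (-0.593)(-0.593)]
         = 0.352051 / 0.648351 = 0.543.
Therefore phi_{22} = 0.5430.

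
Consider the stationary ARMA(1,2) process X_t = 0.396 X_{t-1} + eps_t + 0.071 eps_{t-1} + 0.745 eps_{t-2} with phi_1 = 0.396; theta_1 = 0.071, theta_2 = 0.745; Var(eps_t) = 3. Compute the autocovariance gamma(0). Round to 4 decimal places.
\gamma(0) = 6.7311

Multiply the model equation by X_{t-k} and take expectations. With theta_0 = psi_0 = 1 and psi_j the MA(infinity) weights, this gives
  gamma(k) - sum_i phi_i gamma(k-i) = c_k,
  c_k = sigma^2 * sum_{j=k..q} theta_j psi_{j-k}   (c_k = 0 for k > q),
using gamma(-m) = gamma(m).
psi-weights needed (psi_j = theta_j + sum_i phi_i psi_{j-i}):
  psi_1 = theta_1 + phi_1 = 0.071 + (0.396) = 0.467
  psi_2 = theta_2 + phi_1 psi_1 = 0.745 + (0.396)(0.467) = 0.929932
Right-hand sides:
  c_0 = sigma^2 (1 + theta_1 psi_1 + theta_2 psi_2) = 3 * (1 + (0.071)(0.467) + (0.745)(0.929932)) = 3 * 1.725956 = 5.177869
  c_1 = sigma^2 (theta_1 + theta_2 psi_1) = 3 * (0.071 + (0.745)(0.467)) = 1.256745
  c_2 = sigma^2 theta_2 = 3 * (0.745) = 2.235
Equations for k = 0 and k = 1 (AR order 1):
  gamma(0) = phi_1 gamma(1) + c_0
  gamma(1) = phi_1 gamma(0) + c_1
Substituting the second into the first: gamma(0) (1 - phi_1^2) = c_0 + phi_1 c_1, so
  gamma(0) = (c_0 + phi_1 c_1) / (1 - phi_1^2) = (5.177869 + (0.396)(1.256745)) / (1 - (0.396)^2) = 5.67554 / 0.843184 = 6.731081.
Therefore gamma(0) = 6.7311 (to 4 decimal places).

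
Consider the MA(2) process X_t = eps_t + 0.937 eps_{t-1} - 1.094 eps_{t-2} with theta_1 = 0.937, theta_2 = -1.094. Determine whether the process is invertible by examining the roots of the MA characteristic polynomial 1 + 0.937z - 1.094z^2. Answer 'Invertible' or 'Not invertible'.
\text{Not invertible}

The MA(q) characteristic polynomial is P(z) = 1 + 0.937z - 1.094z^2.
Invertibility requires all roots to lie outside the unit circle, i.e. |z| > 1 for every root.
Set 1 + (0.937) z + (-1.094) z^2 = 0, i.e. a z^2 + b z + c = 0 with a = -1.094, b = 0.937, c = 1.
Discriminant D = b^2 - 4ac = (0.937)^2 - 4*(-1.094)*1 = 0.877969 - (-4.376) = 5.253969.
D >= 0, so the roots are real: z = (-b +/- sqrt(D)) / (2a) = (-0.937 +/- 2.292154) / (-2.188).
  z_1 = (-0.937 + 2.292154) / (-2.188) = -0.6194,   |z_1| = 0.6194.
  z_2 = (-0.937 - 2.292154) / (-2.188) = 1.4758,   |z_2| = 1.4758.
Moduli of all roots: 0.6194, 1.4758.
All moduli strictly greater than 1? No.
Verdict: Not invertible.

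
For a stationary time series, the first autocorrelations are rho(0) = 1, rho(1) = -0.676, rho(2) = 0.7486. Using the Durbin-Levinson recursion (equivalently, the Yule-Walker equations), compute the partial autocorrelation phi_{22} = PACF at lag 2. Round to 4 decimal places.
\phi_{22} = 0.5370

The PACF at lag k is phi_{kk}, the last component of the solution
to the Yule-Walker system G_k phi = r_k where
  (G_k)_{ij} = rho(|i - j|), (r_k)_i = rho(i), i,j = 1..k.
Equivalently, Durbin-Levinson gives phi_{kk} iteratively:
  phi_{11} = rho(1)
  phi_{kk} = [rho(k) - sum_{j=1..k-1} phi_{k-1,j} rho(k-j)]
            / [1 - sum_{j=1..k-1} phi_{k-1,j} rho(j)],
  phi_{k,j} = phi_{k-1,j} - phi_{kk} phi_{k-1,k-j},  j = 1..k-1.
Step k = 1:
  phi_11 = rho(1) = -0.676.
Step k = 2:
  phi_22 = [rho(2) - phi_11 rho(1)] / [1 - phi_11 rho(1)] = [0.7486 - (-0.676)(-0.676)] / [1 - (-0.676)(-0.676)]
         = 0.291624 / 0.543024 = 0.537.
Therefore phi_{22} = 0.5370.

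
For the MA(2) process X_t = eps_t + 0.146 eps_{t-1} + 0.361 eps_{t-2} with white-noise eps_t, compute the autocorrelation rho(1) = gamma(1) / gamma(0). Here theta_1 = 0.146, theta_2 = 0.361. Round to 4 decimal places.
\rho(1) = 0.1725

For an MA(q) process with theta_0 = 1, the autocovariance is
  gamma(k) = sigma^2 * sum_{i=0..q-k} theta_i * theta_{i+k},
and rho(k) = gamma(k) / gamma(0). Sigma^2 cancels.
  numerator   = (1)*(0.146) + (0.146)*(0.361) = 0.198706.
  denominator = (1)^2 + (0.146)^2 + (0.361)^2 = 1.151637.
  rho(1) = 0.198706 / 1.151637 = 0.1725.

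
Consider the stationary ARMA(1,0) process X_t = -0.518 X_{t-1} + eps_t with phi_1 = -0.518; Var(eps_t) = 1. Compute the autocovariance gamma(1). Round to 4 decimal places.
\gamma(1) = -0.7080

Multiply the model equation by X_{t-k} and take expectations. With theta_0 = psi_0 = 1 and psi_j the MA(infinity) weights, this gives
  gamma(k) - sum_i phi_i gamma(k-i) = c_k,
  c_k = sigma^2 * sum_{j=k..q} theta_j psi_{j-k}   (c_k = 0 for k > q),
using gamma(-m) = gamma(m).
Pure AR (q = 0): c_0 = sigma^2 = 1, c_k = 0 for k >= 1.
Equations for k = 0 and k = 1 (AR order 1):
  gamma(0) = phi_1 gamma(1) + c_0
  gamma(1) = phi_1 gamma(0) + c_1
Substituting the second into the first: gamma(0) (1 - phi_1^2) = c_0 + phi_1 c_1, so
  gamma(0) = c_0 / (1 - phi_1^2) = 1 / (1 - (-0.518)^2) = 1 / 0.731676 = 1.366725.
  gamma(1) = phi_1 gamma(0) = (-0.518)(1.366725) = -0.707964.
Therefore gamma(1) = -0.7080 (to 4 decimal places).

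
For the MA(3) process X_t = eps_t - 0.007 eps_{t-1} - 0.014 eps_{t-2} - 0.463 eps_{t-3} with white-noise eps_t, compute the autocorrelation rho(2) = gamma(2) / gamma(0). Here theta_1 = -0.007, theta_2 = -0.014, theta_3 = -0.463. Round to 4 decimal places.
\rho(2) = -0.0089

For an MA(q) process with theta_0 = 1, the autocovariance is
  gamma(k) = sigma^2 * sum_{i=0..q-k} theta_i * theta_{i+k},
and rho(k) = gamma(k) / gamma(0). Sigma^2 cancels.
  numerator   = (1)*(-0.014) + (-0.007)*(-0.463) = -0.010759.
  denominator = (1)^2 + (-0.007)^2 + (-0.014)^2 + (-0.463)^2 = 1.214614.
  rho(2) = -0.010759 / 1.214614 = -0.0089.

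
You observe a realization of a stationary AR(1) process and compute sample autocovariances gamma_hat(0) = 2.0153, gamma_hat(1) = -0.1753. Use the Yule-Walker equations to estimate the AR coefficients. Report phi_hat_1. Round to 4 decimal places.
\hat\phi_{1} = -0.0870

The Yule-Walker equations for an AR(p) process read, in matrix form,
  Gamma_p phi = r_p,   with   (Gamma_p)_{ij} = gamma(|i - j|),
                       (r_p)_i = gamma(i),   i,j = 1..p.
Substitute the sample gammas (Toeplitz matrix and right-hand side of size 1):
  Gamma_p = [[2.0153]]
  r_p     = [-0.1753]
With p = 1 this is the single equation gamma(0) phi_1 = gamma(1):
  phi_hat_1 = gamma(1) / gamma(0) = -0.1753 / 2.0153 = -0.0870.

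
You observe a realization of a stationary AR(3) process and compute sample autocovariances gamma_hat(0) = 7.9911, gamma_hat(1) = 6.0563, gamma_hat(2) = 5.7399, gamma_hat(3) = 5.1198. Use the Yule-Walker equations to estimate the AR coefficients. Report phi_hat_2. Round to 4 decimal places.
\hat\phi_{2} = 0.3060

The Yule-Walker equations for an AR(p) process read, in matrix form,
  Gamma_p phi = r_p,   with   (Gamma_p)_{ij} = gamma(|i - j|),
                       (r_p)_i = gamma(i),   i,j = 1..p.
Substitute the sample gammas (Toeplitz matrix and right-hand side of size 3):
  Gamma_p = [[7.9911, 6.0563, 5.7399], [6.0563, 7.9911, 6.0563], [5.7399, 6.0563, 7.9911]]
  r_p     = [6.0563, 5.7399, 5.1198]
Written out (R1..R3):
  (R1) 7.9911 phi_1 + 6.0563 phi_2 + 5.7399 phi_3 = 6.0563
  (R2) 6.0563 phi_1 + 7.9911 phi_2 + 6.0563 phi_3 = 5.7399
  (R3) 5.7399 phi_1 + 6.0563 phi_2 + 7.9911 phi_3 = 5.1198
Gaussian elimination:
  R2 <- R2 - (6.0563/7.9911) R1 = R2 - (0.757881) R1:  3.401147 phi_2 + 1.706141 phi_3 = 1.149947
  R3 <- R3 - (5.7399/7.9911) R1 = R3 - (0.718287) R1:  1.706141 phi_2 + 3.868207 phi_3 = 0.769641
  R3 <- R3 - (1.706141/3.401147) R2 = R3 - (0.501637) R2:  3.012344 phi_3 = 0.192785
Back-substitution:
  phi_hat_3 = 0.192785 / 3.012344 = 0.063998
  phi_hat_2 = (1.149947 - (1.706141)(0.063998)) / 3.401147 = 0.306002
  phi_hat_1 = (6.0563 - (6.0563)(0.306002) - (5.7399)(0.063998)) / 7.9911 = 0.479999
So phi_hat = [0.4800, 0.3060, 0.0640].
Therefore phi_hat_2 = 0.3060.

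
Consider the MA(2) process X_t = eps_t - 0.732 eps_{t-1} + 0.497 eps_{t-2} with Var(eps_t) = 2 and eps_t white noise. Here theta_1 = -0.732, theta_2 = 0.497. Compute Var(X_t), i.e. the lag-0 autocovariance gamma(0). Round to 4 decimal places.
\gamma(0) = 3.5657

For an MA(q) process X_t = eps_t + sum_i theta_i eps_{t-i} with
Var(eps_t) = sigma^2, the variance is
  gamma(0) = sigma^2 * (1 + sum_i theta_i^2).
  sum_i theta_i^2 = (-0.732)^2 + (0.497)^2 = 0.535824 + 0.247009 = 0.782833.
  gamma(0) = 2 * (1 + 0.782833) = 2 * 1.782833 = 3.565666, which rounds to 3.5657.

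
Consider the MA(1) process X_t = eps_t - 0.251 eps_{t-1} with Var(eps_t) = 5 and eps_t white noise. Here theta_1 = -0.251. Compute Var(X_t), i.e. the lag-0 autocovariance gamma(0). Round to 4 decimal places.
\gamma(0) = 5.3150

For an MA(q) process X_t = eps_t + sum_i theta_i eps_{t-i} with
Var(eps_t) = sigma^2, the variance is
  gamma(0) = sigma^2 * (1 + sum_i theta_i^2).
  sum_i theta_i^2 = (-0.251)^2 = 0.063001.
  gamma(0) = 5 * (1 + 0.063001) = 5 * 1.063001 = 5.315005, which rounds to 5.3150.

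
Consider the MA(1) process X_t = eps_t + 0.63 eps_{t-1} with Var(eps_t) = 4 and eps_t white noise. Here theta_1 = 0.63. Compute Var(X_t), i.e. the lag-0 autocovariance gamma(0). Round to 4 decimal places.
\gamma(0) = 5.5876

For an MA(q) process X_t = eps_t + sum_i theta_i eps_{t-i} with
Var(eps_t) = sigma^2, the variance is
  gamma(0) = sigma^2 * (1 + sum_i theta_i^2).
  sum_i theta_i^2 = (0.63)^2 = 0.3969.
  gamma(0) = 4 * (1 + 0.3969) = 4 * 1.3969 = 5.5876.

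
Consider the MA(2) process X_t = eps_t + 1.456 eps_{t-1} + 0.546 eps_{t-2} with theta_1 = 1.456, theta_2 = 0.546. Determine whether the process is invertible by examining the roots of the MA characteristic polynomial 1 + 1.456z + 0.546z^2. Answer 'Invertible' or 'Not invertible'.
\text{Invertible}

The MA(q) characteristic polynomial is P(z) = 1 + 1.456z + 0.546z^2.
Invertibility requires all roots to lie outside the unit circle, i.e. |z| > 1 for every root.
Set 1 + (1.456) z + (0.546) z^2 = 0, i.e. a z^2 + b z + c = 0 with a = 0.546, b = 1.456, c = 1.
Discriminant D = b^2 - 4ac = (1.456)^2 - 4*(0.546)*1 = 2.119936 - (2.184) = -0.064064.
D < 0, so the roots are the complex-conjugate pair z = (-b +/- i sqrt(-D)) / (2a) = -1.3333 +/- 0.2318i.
For a conjugate pair |z|^2 = z * conj(z) = (product of roots) = c/a = 1/(0.546) = 1.831502, so |z| = sqrt(1.831502) = 1.3533 for both roots.
Moduli of all roots: 1.3533, 1.3533.
All moduli strictly greater than 1? Yes.
Verdict: Invertible.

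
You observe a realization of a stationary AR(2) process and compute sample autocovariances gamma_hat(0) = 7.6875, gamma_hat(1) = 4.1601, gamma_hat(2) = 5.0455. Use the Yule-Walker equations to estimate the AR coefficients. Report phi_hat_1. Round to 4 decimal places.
\hat\phi_{1} = 0.2630

The Yule-Walker equations for an AR(p) process read, in matrix form,
  Gamma_p phi = r_p,   with   (Gamma_p)_{ij} = gamma(|i - j|),
                       (r_p)_i = gamma(i),   i,j = 1..p.
Substitute the sample gammas (Toeplitz matrix and right-hand side of size 2):
  Gamma_p = [[7.6875, 4.1601], [4.1601, 7.6875]]
  r_p     = [4.1601, 5.0455]
Written out:
  7.6875 phi_1 + 4.1601 phi_2 = 4.1601
  4.1601 phi_1 + 7.6875 phi_2 = 5.0455
Solve by Cramer's rule:
  det = gamma(0)^2 - gamma(1)^2 = (7.6875)^2 - (4.1601)^2 = 59.09765625 - 17.30643201 = 41.79122424
  phi_hat_1 = [gamma(1) gamma(0) - gamma(1) gamma(2)] / det = [(4.1601)(7.6875) - (4.1601)(5.0455)] / 41.79122424 = 10.9909842 / 41.79122424 = 0.263
  phi_hat_2 = [gamma(0) gamma(2) - gamma(1)^2] / det = [(7.6875)(5.0455) - (4.1601)^2] / 41.79122424 = 21.48084924 / 41.79122424 = 0.514
So phi_hat = [0.2630, 0.5140].
Therefore phi_hat_1 = 0.2630.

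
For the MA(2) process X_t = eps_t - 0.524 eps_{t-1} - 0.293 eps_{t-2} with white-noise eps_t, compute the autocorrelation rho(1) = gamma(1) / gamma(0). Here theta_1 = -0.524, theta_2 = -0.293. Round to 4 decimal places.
\rho(1) = -0.2723

For an MA(q) process with theta_0 = 1, the autocovariance is
  gamma(k) = sigma^2 * sum_{i=0..q-k} theta_i * theta_{i+k},
and rho(k) = gamma(k) / gamma(0). Sigma^2 cancels.
  numerator   = (1)*(-0.524) + (-0.524)*(-0.293) = -0.370468.
  denominator = (1)^2 + (-0.524)^2 + (-0.293)^2 = 1.360425.
  rho(1) = -0.370468 / 1.360425 = -0.2723.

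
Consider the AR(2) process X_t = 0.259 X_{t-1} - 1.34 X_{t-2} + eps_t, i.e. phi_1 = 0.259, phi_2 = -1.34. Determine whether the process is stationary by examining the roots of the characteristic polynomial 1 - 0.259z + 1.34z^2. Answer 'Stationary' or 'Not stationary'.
\text{Not stationary}

The AR(p) characteristic polynomial is P(z) = 1 - 0.259z + 1.34z^2.
Stationarity requires all roots to lie outside the unit circle, i.e. |z| > 1 for every root.
Set 1 + (-0.259) z + (1.34) z^2 = 0, i.e. a z^2 + b z + c = 0 with a = 1.34, b = -0.259, c = 1.
Discriminant D = b^2 - 4ac = (-0.259)^2 - 4*(1.34)*1 = 0.067081 - (5.36) = -5.292919.
D < 0, so the roots are the complex-conjugate pair z = (-b +/- i sqrt(-D)) / (2a) = 0.0966 +/- 0.8584i.
For a conjugate pair |z|^2 = z * conj(z) = (product of roots) = c/a = 1/(1.34) = 0.746269, so |z| = sqrt(0.746269) = 0.8639 for both roots.
Moduli of all roots: 0.8639, 0.8639.
All moduli strictly greater than 1? No.
Verdict: Not stationary.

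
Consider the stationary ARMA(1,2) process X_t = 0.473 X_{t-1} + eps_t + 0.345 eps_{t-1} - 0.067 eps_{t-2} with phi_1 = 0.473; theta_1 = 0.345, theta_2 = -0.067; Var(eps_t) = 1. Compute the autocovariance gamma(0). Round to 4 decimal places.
\gamma(0) = 1.8010

Multiply the model equation by X_{t-k} and take expectations. With theta_0 = psi_0 = 1 and psi_j the MA(infinity) weights, this gives
  gamma(k) - sum_i phi_i gamma(k-i) = c_k,
  c_k = sigma^2 * sum_{j=k..q} theta_j psi_{j-k}   (c_k = 0 for k > q),
using gamma(-m) = gamma(m).
psi-weights needed (psi_j = theta_j + sum_i phi_i psi_{j-i}):
  psi_1 = theta_1 + phi_1 = 0.345 + (0.473) = 0.818
  psi_2 = theta_2 + phi_1 psi_1 = -0.067 + (0.473)(0.818) = 0.319914
Right-hand sides:
  c_0 = sigma^2 (1 + theta_1 psi_1 + theta_2 psi_2) = 1 * (1 + (0.345)(0.818) + (-0.067)(0.319914)) = 1 * 1.260776 = 1.260776
  c_1 = sigma^2 (theta_1 + theta_2 psi_1) = 1 * (0.345 + (-0.067)(0.818)) = 0.290194
  c_2 = sigma^2 theta_2 = 1 * (-0.067) = -0.067
Equations for k = 0 and k = 1 (AR order 1):
  gamma(0) = phi_1 gamma(1) + c_0
  gamma(1) = phi_1 gamma(0) + c_1
Substituting the second into the first: gamma(0) (1 - phi_1^2) = c_0 + phi_1 c_1, so
  gamma(0) = (c_0 + phi_1 c_1) / (1 - phi_1^2) = (1.260776 + (0.473)(0.290194)) / (1 - (0.473)^2) = 1.398038 / 0.776271 = 1.800966.
Therefore gamma(0) = 1.8010 (to 4 decimal places).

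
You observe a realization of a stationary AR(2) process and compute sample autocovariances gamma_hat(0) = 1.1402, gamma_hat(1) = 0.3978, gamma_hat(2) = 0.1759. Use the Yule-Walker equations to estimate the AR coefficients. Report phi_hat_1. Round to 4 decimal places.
\hat\phi_{1} = 0.3360

The Yule-Walker equations for an AR(p) process read, in matrix form,
  Gamma_p phi = r_p,   with   (Gamma_p)_{ij} = gamma(|i - j|),
                       (r_p)_i = gamma(i),   i,j = 1..p.
Substitute the sample gammas (Toeplitz matrix and right-hand side of size 2):
  Gamma_p = [[1.1402, 0.3978], [0.3978, 1.1402]]
  r_p     = [0.3978, 0.1759]
Written out:
  1.1402 phi_1 + 0.3978 phi_2 = 0.3978
  0.3978 phi_1 + 1.1402 phi_2 = 0.1759
Solve by Cramer's rule:
  det = gamma(0)^2 - gamma(1)^2 = (1.1402)^2 - (0.3978)^2 = 1.30005604 - 0.15824484 = 1.1418112
  phi_hat_1 = [gamma(1) gamma(0) - gamma(1) gamma(2)] / det = [(0.3978)(1.1402) - (0.3978)(0.1759)] / 1.1418112 = 0.38359854 / 1.1418112 = 0.336
  phi_hat_2 = [gamma(0) gamma(2) - gamma(1)^2] / det = [(1.1402)(0.1759) - (0.3978)^2] / 1.1418112 = 0.04231634 / 1.1418112 = 0.0371
So phi_hat = [0.3360, 0.0371].
Therefore phi_hat_1 = 0.3360.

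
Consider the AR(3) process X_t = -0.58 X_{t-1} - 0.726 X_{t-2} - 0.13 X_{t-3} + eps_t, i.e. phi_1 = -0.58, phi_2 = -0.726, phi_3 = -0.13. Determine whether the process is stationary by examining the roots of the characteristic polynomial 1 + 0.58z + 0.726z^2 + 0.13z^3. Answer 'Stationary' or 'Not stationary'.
\text{Stationary}

The AR(p) characteristic polynomial is P(z) = 1 + 0.58z + 0.726z^2 + 0.13z^3.
Stationarity requires all roots to lie outside the unit circle, i.e. |z| > 1 for every root.
Degree 3: look for a simple real root z0 first, then factor out (1 - z/z0) and solve the remaining quadratic.
Testing z0 = -5: P(-5) = 1 + (0.58)(-5) + (0.726)(-5)^2 + (0.13)(-5)^3
  = 1 + (-2.9) + (18.15) + (-16.25) = 0.  So z_0 = -5 is a root, |z_0| = 5.
Divide out the factor (1 + 0.2 z) = (1 - z/z0) (since 1/z0 = -0.2):
  P(z) = (1 + 0.2 z)(1 + (0.38) z + (0.65) z^2)
  [check: z-coef 0.38 - (-0.2) = 0.58; z^2-coef 0.65 - (-0.2)(0.38) = 0.726; z^3-coef -(-0.2)(0.65) = 0.13.]
Remaining roots from the quadratic factor 1 + (0.38) z + (0.65) z^2:
  Set 1 + (0.38) z + (0.65) z^2 = 0, i.e. a z^2 + b z + c = 0 with a = 0.65, b = 0.38, c = 1.
  Discriminant D = b^2 - 4ac = (0.38)^2 - 4*(0.65)*1 = 0.1444 - (2.6) = -2.4556.
  D < 0, so the roots are the complex-conjugate pair z = (-b +/- i sqrt(-D)) / (2a) = -0.2923 +/- 1.2054i.
  For a conjugate pair |z|^2 = z * conj(z) = (product of roots) = c/a = 1/(0.65) = 1.538462, so |z| = sqrt(1.538462) = 1.2403 for both roots.
Moduli of all roots: 5.0000, 1.2403, 1.2403.
All moduli strictly greater than 1? Yes.
Verdict: Stationary.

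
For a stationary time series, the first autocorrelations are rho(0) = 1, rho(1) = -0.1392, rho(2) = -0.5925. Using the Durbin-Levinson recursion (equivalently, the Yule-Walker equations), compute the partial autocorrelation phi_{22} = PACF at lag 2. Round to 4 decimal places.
\phi_{22} = -0.6240

The PACF at lag k is phi_{kk}, the last component of the solution
to the Yule-Walker system G_k phi = r_k where
  (G_k)_{ij} = rho(|i - j|), (r_k)_i = rho(i), i,j = 1..k.
Equivalently, Durbin-Levinson gives phi_{kk} iteratively:
  phi_{11} = rho(1)
  phi_{kk} = [rho(k) - sum_{j=1..k-1} phi_{k-1,j} rho(k-j)]
            / [1 - sum_{j=1..k-1} phi_{k-1,j} rho(j)],
  phi_{k,j} = phi_{k-1,j} - phi_{kk} phi_{k-1,k-j},  j = 1..k-1.
Step k = 1:
  phi_11 = rho(1) = -0.1392.
Step k = 2:
  phi_22 = [rho(2) - phi_11 rho(1)] / [1 - phi_11 rho(1)] = [-0.5925 - (-0.1392)(-0.1392)] / [1 - (-0.1392)(-0.1392)]
         = -0.61187664 / 0.98062336 = -0.624.
Therefore phi_{22} = -0.6240.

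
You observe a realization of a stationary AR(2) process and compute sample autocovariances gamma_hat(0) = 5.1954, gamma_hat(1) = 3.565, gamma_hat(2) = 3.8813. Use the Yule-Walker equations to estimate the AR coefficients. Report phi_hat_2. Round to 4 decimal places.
\hat\phi_{2} = 0.5220

The Yule-Walker equations for an AR(p) process read, in matrix form,
  Gamma_p phi = r_p,   with   (Gamma_p)_{ij} = gamma(|i - j|),
                       (r_p)_i = gamma(i),   i,j = 1..p.
Substitute the sample gammas (Toeplitz matrix and right-hand side of size 2):
  Gamma_p = [[5.1954, 3.565], [3.565, 5.1954]]
  r_p     = [3.565, 3.8813]
Written out:
  5.1954 phi_1 + 3.565 phi_2 = 3.565
  3.565 phi_1 + 5.1954 phi_2 = 3.8813
Solve by Cramer's rule:
  det = gamma(0)^2 - gamma(1)^2 = (5.1954)^2 - (3.565)^2 = 26.99218116 - 12.709225 = 14.28295616
  phi_hat_1 = [gamma(1) gamma(0) - gamma(1) gamma(2)] / det = [(3.565)(5.1954) - (3.565)(3.8813)] / 14.28295616 = 4.6847665 / 14.28295616 = 0.328
  phi_hat_2 = [gamma(0) gamma(2) - gamma(1)^2] / det = [(5.1954)(3.8813) - (3.565)^2] / 14.28295616 = 7.45568102 / 14.28295616 = 0.522
So phi_hat = [0.3280, 0.5220].
Therefore phi_hat_2 = 0.5220.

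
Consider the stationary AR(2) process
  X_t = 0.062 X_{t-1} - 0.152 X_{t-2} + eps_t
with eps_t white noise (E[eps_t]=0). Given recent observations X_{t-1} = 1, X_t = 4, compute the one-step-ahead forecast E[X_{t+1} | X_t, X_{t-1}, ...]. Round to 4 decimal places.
E[X_{t+1} \mid \mathcal F_t] = 0.0960

For an AR(p) model X_t = c + sum_i phi_i X_{t-i} + eps_t, the
one-step-ahead conditional mean is
  E[X_{t+1} | X_t, ...] = c + sum_i phi_i X_{t+1-i}.
Substitute known values:
  E[X_{t+1} | ...] = (0.062) * (4) + (-0.152) * (1)
                   = 0.0960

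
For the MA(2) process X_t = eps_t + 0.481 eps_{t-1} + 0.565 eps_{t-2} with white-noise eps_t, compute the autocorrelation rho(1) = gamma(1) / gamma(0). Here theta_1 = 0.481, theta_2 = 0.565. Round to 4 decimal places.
\rho(1) = 0.4855

For an MA(q) process with theta_0 = 1, the autocovariance is
  gamma(k) = sigma^2 * sum_{i=0..q-k} theta_i * theta_{i+k},
and rho(k) = gamma(k) / gamma(0). Sigma^2 cancels.
  numerator   = (1)*(0.481) + (0.481)*(0.565) = 0.752765.
  denominator = (1)^2 + (0.481)^2 + (0.565)^2 = 1.550586.
  rho(1) = 0.752765 / 1.550586 = 0.4855.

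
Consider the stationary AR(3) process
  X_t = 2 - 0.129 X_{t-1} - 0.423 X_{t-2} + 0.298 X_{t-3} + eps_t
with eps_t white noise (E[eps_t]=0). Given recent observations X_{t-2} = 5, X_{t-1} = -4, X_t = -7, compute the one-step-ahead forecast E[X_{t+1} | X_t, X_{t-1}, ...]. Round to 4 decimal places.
E[X_{t+1} \mid \mathcal F_t] = 6.0850

For an AR(p) model X_t = c + sum_i phi_i X_{t-i} + eps_t, the
one-step-ahead conditional mean is
  E[X_{t+1} | X_t, ...] = c + sum_i phi_i X_{t+1-i}.
Substitute known values:
  E[X_{t+1} | ...] = 2 + (-0.129) * (-7) + (-0.423) * (-4) + (0.298) * (5)
                   = 6.0850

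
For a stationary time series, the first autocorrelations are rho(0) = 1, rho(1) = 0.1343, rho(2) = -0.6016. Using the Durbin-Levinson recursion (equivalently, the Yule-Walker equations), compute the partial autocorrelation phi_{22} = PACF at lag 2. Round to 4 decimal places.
\phi_{22} = -0.6310

The PACF at lag k is phi_{kk}, the last component of the solution
to the Yule-Walker system G_k phi = r_k where
  (G_k)_{ij} = rho(|i - j|), (r_k)_i = rho(i), i,j = 1..k.
Equivalently, Durbin-Levinson gives phi_{kk} iteratively:
  phi_{11} = rho(1)
  phi_{kk} = [rho(k) - sum_{j=1..k-1} phi_{k-1,j} rho(k-j)]
            / [1 - sum_{j=1..k-1} phi_{k-1,j} rho(j)],
  phi_{k,j} = phi_{k-1,j} - phi_{kk} phi_{k-1,k-j},  j = 1..k-1.
Step k = 1:
  phi_11 = rho(1) = 0.1343.
Step k = 2:
  phi_22 = [rho(2) - phi_11 rho(1)] / [1 - phi_11 rho(1)] = [-0.6016 - (0.1343)(0.1343)] / [1 - (0.1343)(0.1343)]
         = -0.61963649 / 0.98196351 = -0.631.
Therefore phi_{22} = -0.6310.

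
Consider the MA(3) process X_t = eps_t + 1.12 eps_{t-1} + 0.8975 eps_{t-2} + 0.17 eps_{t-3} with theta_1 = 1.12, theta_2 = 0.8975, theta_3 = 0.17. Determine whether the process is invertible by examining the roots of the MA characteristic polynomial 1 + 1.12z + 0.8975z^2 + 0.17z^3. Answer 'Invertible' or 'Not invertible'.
\text{Invertible}

The MA(q) characteristic polynomial is P(z) = 1 + 1.12z + 0.8975z^2 + 0.17z^3.
Invertibility requires all roots to lie outside the unit circle, i.e. |z| > 1 for every root.
Degree 3: look for a simple real root z0 first, then factor out (1 - z/z0) and solve the remaining quadratic.
Testing z0 = -4: P(-4) = 1 + (1.12)(-4) + (0.8975)(-4)^2 + (0.17)(-4)^3
  = 1 + (-4.48) + (14.36) + (-10.88) = 0.  So z_0 = -4 is a root, |z_0| = 4.
Divide out the factor (1 + 0.25 z) = (1 - z/z0) (since 1/z0 = -0.25):
  P(z) = (1 + 0.25 z)(1 + (0.87) z + (0.68) z^2)
  [check: z-coef 0.87 - (-0.25) = 1.12; z^2-coef 0.68 - (-0.25)(0.87) = 0.8975; z^3-coef -(-0.25)(0.68) = 0.17.]
Remaining roots from the quadratic factor 1 + (0.87) z + (0.68) z^2:
  Set 1 + (0.87) z + (0.68) z^2 = 0, i.e. a z^2 + b z + c = 0 with a = 0.68, b = 0.87, c = 1.
  Discriminant D = b^2 - 4ac = (0.87)^2 - 4*(0.68)*1 = 0.7569 - (2.72) = -1.9631.
  D < 0, so the roots are the complex-conjugate pair z = (-b +/- i sqrt(-D)) / (2a) = -0.6397 +/- 1.0302i.
  For a conjugate pair |z|^2 = z * conj(z) = (product of roots) = c/a = 1/(0.68) = 1.470588, so |z| = sqrt(1.470588) = 1.2127 for both roots.
Moduli of all roots: 4.0000, 1.2127, 1.2127.
All moduli strictly greater than 1? Yes.
Verdict: Invertible.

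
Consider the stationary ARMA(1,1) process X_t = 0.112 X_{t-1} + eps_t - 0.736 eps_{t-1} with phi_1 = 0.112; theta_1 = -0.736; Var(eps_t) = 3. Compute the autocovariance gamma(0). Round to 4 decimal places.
\gamma(0) = 4.1830

Multiply the model equation by X_{t-k} and take expectations. With theta_0 = psi_0 = 1 and psi_j the MA(infinity) weights, this gives
  gamma(k) - sum_i phi_i gamma(k-i) = c_k,
  c_k = sigma^2 * sum_{j=k..q} theta_j psi_{j-k}   (c_k = 0 for k > q),
using gamma(-m) = gamma(m).
psi-weights needed (psi_j = theta_j + sum_i phi_i psi_{j-i}):
  psi_1 = theta_1 + phi_1 = -0.736 + (0.112) = -0.624
Right-hand sides:
  c_0 = sigma^2 (1 + theta_1 psi_1) = 3 * (1 + (-0.736)(-0.624)) = 3 * 1.459264 = 4.377792
  c_1 = sigma^2 theta_1 = 3 * (-0.736) = -2.208
  c_2 = 0
Equations for k = 0 and k = 1 (AR order 1):
  gamma(0) = phi_1 gamma(1) + c_0
  gamma(1) = phi_1 gamma(0) + c_1
Substituting the second into the first: gamma(0) (1 - phi_1^2) = c_0 + phi_1 c_1, so
  gamma(0) = (c_0 + phi_1 c_1) / (1 - phi_1^2) = (4.377792 + (0.112)(-2.208)) / (1 - (0.112)^2) = 4.130496 / 0.987456 = 4.182967.
Therefore gamma(0) = 4.1830 (to 4 decimal places).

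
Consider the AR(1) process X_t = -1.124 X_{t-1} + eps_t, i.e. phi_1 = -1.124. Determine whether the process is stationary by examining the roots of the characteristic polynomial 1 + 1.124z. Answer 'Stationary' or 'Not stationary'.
\text{Not stationary}

The AR(p) characteristic polynomial is P(z) = 1 + 1.124z.
Stationarity requires all roots to lie outside the unit circle, i.e. |z| > 1 for every root.
This is linear in z: 1 + (1.124) z = 0  =>  z = -1/(1.124) = -0.88968,  |z| = 0.88968.
Moduli of all roots: 0.8897.
All moduli strictly greater than 1? No.
Verdict: Not stationary.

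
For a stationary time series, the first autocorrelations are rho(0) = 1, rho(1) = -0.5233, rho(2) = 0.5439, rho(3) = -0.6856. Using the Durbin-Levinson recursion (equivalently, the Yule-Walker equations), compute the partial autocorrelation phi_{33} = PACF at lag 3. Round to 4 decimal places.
\phi_{33} = -0.4990

The PACF at lag k is phi_{kk}, the last component of the solution
to the Yule-Walker system G_k phi = r_k where
  (G_k)_{ij} = rho(|i - j|), (r_k)_i = rho(i), i,j = 1..k.
Equivalently, Durbin-Levinson gives phi_{kk} iteratively:
  phi_{11} = rho(1)
  phi_{kk} = [rho(k) - sum_{j=1..k-1} phi_{k-1,j} rho(k-j)]
            / [1 - sum_{j=1..k-1} phi_{k-1,j} rho(j)],
  phi_{k,j} = phi_{k-1,j} - phi_{kk} phi_{k-1,k-j},  j = 1..k-1.
Step k = 1:
  phi_11 = rho(1) = -0.5233.
Step k = 2:
  phi_22 = [rho(2) - phi_11 rho(1)] / [1 - phi_11 rho(1)] = [0.5439 - (-0.5233)(-0.5233)] / [1 - (-0.5233)(-0.5233)]
         = 0.27005711 / 0.72615711 = 0.371899.
  Update: phi_21 = phi_11 - phi_22 phi_11 = -0.5233 - (0.371899)(-0.5233) = -0.328685.
Step k = 3:
  phi_33 = [rho(3) - phi_21 rho(2) - phi_22 rho(1)] / [1 - phi_21 rho(1) - phi_22 rho(2)]
    numerator   = -0.6856 - (-0.328685)(0.5439) - (0.371899)(-0.5233) = -0.31221334
    denominator = 1 - (-0.328685)(-0.5233) - (0.371899)(0.5439) = 0.62572314
  phi_33 = -0.31221334 / 0.62572314 = -0.499.
Therefore phi_{33} = -0.4990.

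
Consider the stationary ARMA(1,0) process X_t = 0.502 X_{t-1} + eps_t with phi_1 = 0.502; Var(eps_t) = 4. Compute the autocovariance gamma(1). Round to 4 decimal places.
\gamma(1) = 2.6845

Multiply the model equation by X_{t-k} and take expectations. With theta_0 = psi_0 = 1 and psi_j the MA(infinity) weights, this gives
  gamma(k) - sum_i phi_i gamma(k-i) = c_k,
  c_k = sigma^2 * sum_{j=k..q} theta_j psi_{j-k}   (c_k = 0 for k > q),
using gamma(-m) = gamma(m).
Pure AR (q = 0): c_0 = sigma^2 = 4, c_k = 0 for k >= 1.
Equations for k = 0 and k = 1 (AR order 1):
  gamma(0) = phi_1 gamma(1) + c_0
  gamma(1) = phi_1 gamma(0) + c_1
Substituting the second into the first: gamma(0) (1 - phi_1^2) = c_0 + phi_1 c_1, so
  gamma(0) = c_0 / (1 - phi_1^2) = 4 / (1 - (0.502)^2) = 4 / 0.747996 = 5.347622.
  gamma(1) = phi_1 gamma(0) = (0.502)(5.347622) = 2.684506.
Therefore gamma(1) = 2.6845 (to 4 decimal places).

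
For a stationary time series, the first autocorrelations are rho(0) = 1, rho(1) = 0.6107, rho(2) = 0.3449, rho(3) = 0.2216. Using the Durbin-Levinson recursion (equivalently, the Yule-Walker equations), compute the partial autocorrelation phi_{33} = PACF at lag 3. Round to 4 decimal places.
\phi_{33} = 0.0461

The PACF at lag k is phi_{kk}, the last component of the solution
to the Yule-Walker system G_k phi = r_k where
  (G_k)_{ij} = rho(|i - j|), (r_k)_i = rho(i), i,j = 1..k.
Equivalently, Durbin-Levinson gives phi_{kk} iteratively:
  phi_{11} = rho(1)
  phi_{kk} = [rho(k) - sum_{j=1..k-1} phi_{k-1,j} rho(k-j)]
            / [1 - sum_{j=1..k-1} phi_{k-1,j} rho(j)],
  phi_{k,j} = phi_{k-1,j} - phi_{kk} phi_{k-1,k-j},  j = 1..k-1.
Step k = 1:
  phi_11 = rho(1) = 0.6107.
Step k = 2:
  phi_22 = [rho(2) - phi_11 rho(1)] / [1 - phi_11 rho(1)] = [0.3449 - (0.6107)(0.6107)] / [1 - (0.6107)(0.6107)]
         = -0.02805449 / 0.62704551 = -0.044741.
  Update: phi_21 = phi_11 - phi_22 phi_11 = 0.6107 - (-0.044741)(0.6107) = 0.638023.
Step k = 3:
  phi_33 = [rho(3) - phi_21 rho(2) - phi_22 rho(1)] / [1 - phi_21 rho(1) - phi_22 rho(2)]
    numerator   = 0.2216 - (0.638023)(0.3449) - (-0.044741)(0.6107) = 0.02886898
    denominator = 1 - (0.638023)(0.6107) - (-0.044741)(0.3449) = 0.62579033
  phi_33 = 0.02886898 / 0.62579033 = 0.0461.
Therefore phi_{33} = 0.0461.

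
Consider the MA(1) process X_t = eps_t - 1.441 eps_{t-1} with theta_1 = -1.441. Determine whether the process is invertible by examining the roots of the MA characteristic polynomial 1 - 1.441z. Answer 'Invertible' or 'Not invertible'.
\text{Not invertible}

The MA(q) characteristic polynomial is P(z) = 1 - 1.441z.
Invertibility requires all roots to lie outside the unit circle, i.e. |z| > 1 for every root.
This is linear in z: 1 + (-1.441) z = 0  =>  z = -1/(-1.441) = 0.693963,  |z| = 0.693963.
Moduli of all roots: 0.6940.
All moduli strictly greater than 1? No.
Verdict: Not invertible.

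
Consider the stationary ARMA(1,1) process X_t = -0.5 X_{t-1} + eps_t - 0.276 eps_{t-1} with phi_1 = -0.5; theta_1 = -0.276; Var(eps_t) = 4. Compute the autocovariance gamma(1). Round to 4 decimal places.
\gamma(1) = -4.7098

Multiply the model equation by X_{t-k} and take expectations. With theta_0 = psi_0 = 1 and psi_j the MA(infinity) weights, this gives
  gamma(k) - sum_i phi_i gamma(k-i) = c_k,
  c_k = sigma^2 * sum_{j=k..q} theta_j psi_{j-k}   (c_k = 0 for k > q),
using gamma(-m) = gamma(m).
psi-weights needed (psi_j = theta_j + sum_i phi_i psi_{j-i}):
  psi_1 = theta_1 + phi_1 = -0.276 + (-0.5) = -0.776
Right-hand sides:
  c_0 = sigma^2 (1 + theta_1 psi_1) = 4 * (1 + (-0.276)(-0.776)) = 4 * 1.214176 = 4.856704
  c_1 = sigma^2 theta_1 = 4 * (-0.276) = -1.104
  c_2 = 0
Equations for k = 0 and k = 1 (AR order 1):
  gamma(0) = phi_1 gamma(1) + c_0
  gamma(1) = phi_1 gamma(0) + c_1
Substituting the second into the first: gamma(0) (1 - phi_1^2) = c_0 + phi_1 c_1, so
  gamma(0) = (c_0 + phi_1 c_1) / (1 - phi_1^2) = (4.856704 + (-0.5)(-1.104)) / (1 - (-0.5)^2) = 5.408704 / 0.75 = 7.211605.
  gamma(1) = phi_1 gamma(0) + c_1 = (-0.5)(7.211605) + (-1.104) = -4.709803.
Therefore gamma(1) = -4.7098 (to 4 decimal places).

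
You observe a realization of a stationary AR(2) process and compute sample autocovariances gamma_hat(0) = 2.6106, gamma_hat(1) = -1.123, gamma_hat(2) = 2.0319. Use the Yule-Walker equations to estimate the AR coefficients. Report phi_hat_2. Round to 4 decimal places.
\hat\phi_{2} = 0.7280

The Yule-Walker equations for an AR(p) process read, in matrix form,
  Gamma_p phi = r_p,   with   (Gamma_p)_{ij} = gamma(|i - j|),
                       (r_p)_i = gamma(i),   i,j = 1..p.
Substitute the sample gammas (Toeplitz matrix and right-hand side of size 2):
  Gamma_p = [[2.6106, -1.123], [-1.123, 2.6106]]
  r_p     = [-1.123, 2.0319]
Written out:
  2.6106 phi_1 - 1.123 phi_2 = -1.123
  -1.123 phi_1 + 2.6106 phi_2 = 2.0319
Solve by Cramer's rule:
  det = gamma(0)^2 - gamma(1)^2 = (2.6106)^2 - (-1.123)^2 = 6.81523236 - 1.261129 = 5.55410336
  phi_hat_1 = [gamma(1) gamma(0) - gamma(1) gamma(2)] / det = [(-1.123)(2.6106) - (-1.123)(2.0319)] / 5.55410336 = -0.6498801 / 5.55410336 = -0.117
  phi_hat_2 = [gamma(0) gamma(2) - gamma(1)^2] / det = [(2.6106)(2.0319) - (-1.123)^2] / 5.55410336 = 4.04334914 / 5.55410336 = 0.728
So phi_hat = [-0.1170, 0.7280].
Therefore phi_hat_2 = 0.7280.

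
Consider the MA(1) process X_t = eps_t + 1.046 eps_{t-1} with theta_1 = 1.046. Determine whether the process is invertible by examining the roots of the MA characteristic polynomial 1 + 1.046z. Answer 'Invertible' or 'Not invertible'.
\text{Not invertible}

The MA(q) characteristic polynomial is P(z) = 1 + 1.046z.
Invertibility requires all roots to lie outside the unit circle, i.e. |z| > 1 for every root.
This is linear in z: 1 + (1.046) z = 0  =>  z = -1/(1.046) = -0.956023,  |z| = 0.956023.
Moduli of all roots: 0.9560.
All moduli strictly greater than 1? No.
Verdict: Not invertible.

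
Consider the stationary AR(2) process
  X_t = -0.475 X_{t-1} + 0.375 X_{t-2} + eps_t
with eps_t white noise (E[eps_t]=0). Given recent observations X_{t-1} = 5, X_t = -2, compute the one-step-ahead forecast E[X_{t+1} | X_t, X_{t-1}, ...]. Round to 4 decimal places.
E[X_{t+1} \mid \mathcal F_t] = 2.8250

For an AR(p) model X_t = c + sum_i phi_i X_{t-i} + eps_t, the
one-step-ahead conditional mean is
  E[X_{t+1} | X_t, ...] = c + sum_i phi_i X_{t+1-i}.
Substitute known values:
  E[X_{t+1} | ...] = (-0.475) * (-2) + (0.375) * (5)
                   = 2.8250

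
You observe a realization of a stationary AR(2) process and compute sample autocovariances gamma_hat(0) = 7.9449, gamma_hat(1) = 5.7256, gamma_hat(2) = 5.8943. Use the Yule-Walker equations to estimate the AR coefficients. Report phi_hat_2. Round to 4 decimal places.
\hat\phi_{2} = 0.4630

The Yule-Walker equations for an AR(p) process read, in matrix form,
  Gamma_p phi = r_p,   with   (Gamma_p)_{ij} = gamma(|i - j|),
                       (r_p)_i = gamma(i),   i,j = 1..p.
Substitute the sample gammas (Toeplitz matrix and right-hand side of size 2):
  Gamma_p = [[7.9449, 5.7256], [5.7256, 7.9449]]
  r_p     = [5.7256, 5.8943]
Written out:
  7.9449 phi_1 + 5.7256 phi_2 = 5.7256
  5.7256 phi_1 + 7.9449 phi_2 = 5.8943
Solve by Cramer's rule:
  det = gamma(0)^2 - gamma(1)^2 = (7.9449)^2 - (5.7256)^2 = 63.12143601 - 32.78249536 = 30.33894065
  phi_hat_1 = [gamma(1) gamma(0) - gamma(1) gamma(2)] / det = [(5.7256)(7.9449) - (5.7256)(5.8943)] / 30.33894065 = 11.74091536 / 30.33894065 = 0.387
  phi_hat_2 = [gamma(0) gamma(2) - gamma(1)^2] / det = [(7.9449)(5.8943) - (5.7256)^2] / 30.33894065 = 14.04712871 / 30.33894065 = 0.463
So phi_hat = [0.3870, 0.4630].
Therefore phi_hat_2 = 0.4630.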